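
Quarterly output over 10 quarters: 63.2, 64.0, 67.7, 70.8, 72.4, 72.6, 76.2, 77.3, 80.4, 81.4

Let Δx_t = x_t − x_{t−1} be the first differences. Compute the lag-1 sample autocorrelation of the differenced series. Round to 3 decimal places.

-0.438

First differences Δx: 0.8, 3.7, 3.1, 1.6, 0.2, 3.6, 1.1, 3.1, 1.0
Mean of differences = 2.0222
Numerator Σ(Δx_t−Δx̄)(Δx_{t+1}−Δx̄) = -6.3538
Denominator Σ(Δx_t−Δx̄)² = 14.5156
r_1(Δx) = -6.3538 / 14.5156 = -0.438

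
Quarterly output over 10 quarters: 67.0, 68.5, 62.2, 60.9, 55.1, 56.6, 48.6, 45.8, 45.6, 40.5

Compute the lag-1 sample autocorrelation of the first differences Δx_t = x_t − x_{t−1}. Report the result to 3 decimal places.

First differences Δx: 1.5, -6.3, -1.3, -5.8, 1.5, -8.0, -2.8, -0.2, -5.1
Mean of differences = -2.9444
Numerator Σ(Δx_t−Δx̄)(Δx_{t+1}−Δx̄) = -66.5375
Denominator Σ(Δx_t−Δx̄)² = 99.3822
r_1(Δx) = -66.5375 / 99.3822 = -0.670

-0.670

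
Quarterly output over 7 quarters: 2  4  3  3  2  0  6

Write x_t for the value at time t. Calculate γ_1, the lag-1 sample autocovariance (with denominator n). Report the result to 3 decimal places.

Mean x̄ = (2 + 4 + 3 + 3 + 2 + 0 + 6)/7 = 2.8571
Σ_{t=1}^{6}(x_t−x̄)(x_{t+1}−x̄) = -7.4490
γ_1 = -7.4490 / 7 = -1.064

-1.064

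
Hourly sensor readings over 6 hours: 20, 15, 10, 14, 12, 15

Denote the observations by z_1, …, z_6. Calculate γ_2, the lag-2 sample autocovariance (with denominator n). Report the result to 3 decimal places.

-2.481

Mean z̄ = (20 + 15 + 10 + 14 + 12 + 15)/6 = 14.3333
Deviations: 5.6667, 0.6667, -4.3333, -0.3333, -2.3333, 0.6667
Σ_{t=1}^{4}(z_t−z̄)(z_{t+2}−z̄) = -14.8889
γ_2 = -14.8889 / 6 = -2.481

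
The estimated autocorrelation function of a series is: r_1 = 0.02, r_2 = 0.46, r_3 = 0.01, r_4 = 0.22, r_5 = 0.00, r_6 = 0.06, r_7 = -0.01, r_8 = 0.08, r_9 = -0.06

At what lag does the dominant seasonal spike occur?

The largest autocorrelation is r_2 = 0.46, with a weaker echo at lag 4 (0.22); the remaining lags stay at or below 0.08.
The dominant spike at lag 2 indicates a seasonal period of 2.

2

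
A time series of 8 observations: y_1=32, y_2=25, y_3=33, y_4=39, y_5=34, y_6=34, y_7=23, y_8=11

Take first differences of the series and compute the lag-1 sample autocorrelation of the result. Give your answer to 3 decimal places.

First differences Δy: -7, 8, 6, -5, 0, -11, -12
Mean of differences = -3.0000
Numerator Σ(Δy_t−Δȳ)(Δy_{t+1}−Δȳ) = 79.0000
Denominator Σ(Δy_t−Δȳ)² = 376.0000
r_1(Δy) = 79.0000 / 376.0000 = 0.210

0.210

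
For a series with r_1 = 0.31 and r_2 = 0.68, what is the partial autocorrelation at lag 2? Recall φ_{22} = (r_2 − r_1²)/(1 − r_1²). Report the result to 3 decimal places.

0.646

φ_{22} = (r_2 − r_1²) / (1 − r_1²)
r_1² = (0.31)² = 0.0961
Numerator = 0.68 − 0.0961 = 0.5839; denominator = 1 − 0.0961 = 0.9039
φ_{22} = 0.5839 / 0.9039 = 0.646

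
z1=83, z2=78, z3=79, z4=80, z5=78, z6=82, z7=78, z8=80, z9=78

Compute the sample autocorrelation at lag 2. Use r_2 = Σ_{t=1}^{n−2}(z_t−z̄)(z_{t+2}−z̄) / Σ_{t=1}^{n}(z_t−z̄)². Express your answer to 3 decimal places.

Mean z̄ = (83 + 78 + 79 + 80 + 78 + 82 + 78 + 80 + 78)/9 = 79.5556
Σ(z_t−z̄)(z_{t+2}−z̄) = (-1.9136) + (-0.6914) + (0.8642) + (1.0864) + (2.4198) + (1.0864) + (2.4198) = 5.2716
Denominator Σ(z_t−z̄)² = 28.2222
r_2 = 5.2716 / 28.2222 = 0.187

0.187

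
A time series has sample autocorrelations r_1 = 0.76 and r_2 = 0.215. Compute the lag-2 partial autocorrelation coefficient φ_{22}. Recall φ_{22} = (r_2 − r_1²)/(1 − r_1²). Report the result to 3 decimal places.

-0.858

φ_{22} = (r_2 − r_1²) / (1 − r_1²)
r_1² = (0.76)² = 0.5776
Numerator = 0.215 − 0.5776 = -0.3626; denominator = 1 − 0.5776 = 0.4224
φ_{22} = -0.3626 / 0.4224 = -0.858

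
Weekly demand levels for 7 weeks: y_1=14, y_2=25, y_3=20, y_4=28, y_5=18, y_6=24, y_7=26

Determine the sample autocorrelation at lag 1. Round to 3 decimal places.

Mean ȳ = (14 + 25 + 20 + 28 + 18 + 24 + 26)/7 = 22.1429
Deviations from mean: -8.1429, 2.8571, -2.1429, 5.8571, -4.1429, 1.8571, 3.8571
Numerator Σ_{t=1}^{6}(y_t−ȳ)(y_{t+1}−ȳ) = -66.7347
Denominator Σ(y_t−ȳ)² = 148.8571
r_1 = -66.7347 / 148.8571 = -0.448

-0.448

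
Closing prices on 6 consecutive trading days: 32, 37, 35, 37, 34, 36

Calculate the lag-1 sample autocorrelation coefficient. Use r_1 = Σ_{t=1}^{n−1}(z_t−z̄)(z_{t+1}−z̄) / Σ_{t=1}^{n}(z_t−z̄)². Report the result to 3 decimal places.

Mean z̄ = (32 + 37 + 35 + 37 + 34 + 36)/6 = 35.1667
Deviations from mean: -3.1667, 1.8333, -0.1667, 1.8333, -1.1667, 0.8333
Numerator Σ_{t=1}^{5}(z_t−z̄)(z_{t+1}−z̄) = -9.5278
Denominator Σ(z_t−z̄)² = 18.8333
r_1 = -9.5278 / 18.8333 = -0.506

-0.506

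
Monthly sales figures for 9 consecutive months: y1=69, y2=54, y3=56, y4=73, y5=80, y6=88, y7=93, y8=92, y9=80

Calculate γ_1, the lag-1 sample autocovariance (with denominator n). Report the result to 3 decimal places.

136.616

Mean ȳ = (69 + 54 + 56 + 73 + 80 + 88 + 93 + 92 + 80)/9 = 76.1111
Σ_{t=1}^{8}(y_t−ȳ)(y_{t+1}−ȳ) = 1229.5432
γ_1 = 1229.5432 / 9 = 136.616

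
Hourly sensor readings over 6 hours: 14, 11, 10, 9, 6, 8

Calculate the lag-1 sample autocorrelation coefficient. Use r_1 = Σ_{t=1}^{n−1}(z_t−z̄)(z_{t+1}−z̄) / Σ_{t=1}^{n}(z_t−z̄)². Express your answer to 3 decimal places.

0.390

Mean z̄ = (14 + 11 + 10 + 9 + 6 + 8)/6 = 9.6667
Deviations from mean: 4.3333, 1.3333, 0.3333, -0.6667, -3.6667, -1.6667
Σ(z_t−z̄)(z_{t+1}−z̄) = (5.7778) + (0.4444) + (-0.2222) + (2.4444) + (6.1111) = 14.5556
Denominator Σ(z_t−z̄)² = 37.3333
r_1 = 14.5556 / 37.3333 = 0.390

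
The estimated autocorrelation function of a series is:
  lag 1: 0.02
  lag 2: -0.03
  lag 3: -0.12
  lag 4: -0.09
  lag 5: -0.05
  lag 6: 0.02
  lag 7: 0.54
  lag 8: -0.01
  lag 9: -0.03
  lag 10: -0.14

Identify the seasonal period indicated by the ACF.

The largest autocorrelation is r_7 = 0.54; the remaining lags stay at or below 0.02.
The dominant spike at lag 7 indicates a seasonal period of 7.

7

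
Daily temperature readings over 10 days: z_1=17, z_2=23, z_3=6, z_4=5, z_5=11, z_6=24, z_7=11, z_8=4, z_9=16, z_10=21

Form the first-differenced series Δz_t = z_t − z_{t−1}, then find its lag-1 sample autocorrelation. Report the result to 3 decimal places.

First differences Δz: 6, -17, -1, 6, 13, -13, -7, 12, 5
Mean of differences = 0.4444
Numerator Σ(Δz_t−Δz̄)(Δz_{t+1}−Δz̄) = -112.0864
Denominator Σ(Δz_t−Δz̄)² = 916.2222
r_1(Δz) = -112.0864 / 916.2222 = -0.122

-0.122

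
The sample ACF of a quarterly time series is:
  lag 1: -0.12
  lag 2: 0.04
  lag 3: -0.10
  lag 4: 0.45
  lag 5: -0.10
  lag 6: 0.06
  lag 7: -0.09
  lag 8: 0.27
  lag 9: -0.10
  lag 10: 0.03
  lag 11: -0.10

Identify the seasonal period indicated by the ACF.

The largest autocorrelation is r_4 = 0.45, with a weaker echo at lag 8 (0.27); the remaining lags stay at or below 0.06.
The dominant spike at lag 4 indicates a seasonal period of 4.

4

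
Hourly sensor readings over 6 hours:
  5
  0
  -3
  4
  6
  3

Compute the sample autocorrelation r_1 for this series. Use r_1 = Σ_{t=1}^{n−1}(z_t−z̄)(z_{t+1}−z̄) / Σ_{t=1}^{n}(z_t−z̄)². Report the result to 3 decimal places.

0.109

Mean z̄ = (5 + 0 − 3 + 4 + 6 + 3)/6 = 2.5000
Deviations from mean: 2.5000, -2.5000, -5.5000, 1.5000, 3.5000, 0.5000
Σ(z_t−z̄)(z_{t+1}−z̄) = (-6.2500) + (13.7500) + (-8.2500) + (5.2500) + (1.7500) = 6.2500
Denominator Σ(z_t−z̄)² = 57.5000
r_1 = 6.2500 / 57.5000 = 0.109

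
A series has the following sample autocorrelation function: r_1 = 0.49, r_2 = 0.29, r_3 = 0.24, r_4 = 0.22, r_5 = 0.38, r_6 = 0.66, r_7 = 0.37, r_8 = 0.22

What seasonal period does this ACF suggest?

The largest autocorrelation is r_6 = 0.66; the remaining lags stay at or below 0.49. The elevated value at lag 1 (0.49), dropping to 0.29 at lag 2, reflects decaying short-term dependence rather than seasonality.
The dominant spike at lag 6 indicates a seasonal period of 6.

6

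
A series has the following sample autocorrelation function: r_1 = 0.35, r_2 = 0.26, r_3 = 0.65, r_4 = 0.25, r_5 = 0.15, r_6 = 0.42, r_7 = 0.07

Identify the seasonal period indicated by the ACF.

3

The largest autocorrelation is r_3 = 0.65, with a weaker echo at lag 6 (0.42); the remaining lags stay at or below 0.35. The elevated value at lag 1 (0.35), dropping to 0.26 at lag 2, reflects decaying short-term dependence rather than seasonality.
The dominant spike at lag 3 indicates a seasonal period of 3.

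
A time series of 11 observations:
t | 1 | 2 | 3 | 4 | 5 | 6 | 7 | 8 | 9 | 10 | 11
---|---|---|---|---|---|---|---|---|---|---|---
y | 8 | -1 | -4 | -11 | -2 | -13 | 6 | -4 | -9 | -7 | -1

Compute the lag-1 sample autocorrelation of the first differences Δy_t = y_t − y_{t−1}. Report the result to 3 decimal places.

-0.544

First differences Δy: -9, -3, -7, 9, -11, 19, -10, -5, 2, 6
Mean of differences = -0.9000
Numerator Σ(Δy_t−Δȳ)(Δy_{t+1}−Δȳ) = -467.2100
Denominator Σ(Δy_t−Δȳ)² = 858.9000
r_1(Δy) = -467.2100 / 858.9000 = -0.544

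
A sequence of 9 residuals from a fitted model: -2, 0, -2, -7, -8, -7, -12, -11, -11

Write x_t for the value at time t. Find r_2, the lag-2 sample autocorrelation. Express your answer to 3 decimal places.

0.289

Mean x̄ = (-2 + 0 − 2 − 7 − 8 − 7 − 12 − 11 − 11)/9 = -6.6667
Σ(x_t−x̄)(x_{t+2}−x̄) = (21.7778) + (-2.2222) + (-6.2222) + (0.1111) + (7.1111) + (1.4444) + (23.1111) = 45.1111
Denominator Σ(x_t−x̄)² = 156.0000
r_2 = 45.1111 / 156.0000 = 0.289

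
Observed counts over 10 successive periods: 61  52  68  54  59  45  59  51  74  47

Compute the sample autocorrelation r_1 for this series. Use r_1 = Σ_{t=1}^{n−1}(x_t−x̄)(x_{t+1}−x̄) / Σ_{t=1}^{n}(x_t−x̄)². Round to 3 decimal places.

-0.596

Mean x̄ = (61 + 52 + 68 + 54 + 59 + 45 + 59 + 51 + 74 + 47)/10 = 57.0000
Numerator Σ_{t=1}^{9}(x_t−x̄)(x_{t+1}−x̄) = -446.0000
Denominator Σ(x_t−x̄)² = 748.0000
r_1 = -446.0000 / 748.0000 = -0.596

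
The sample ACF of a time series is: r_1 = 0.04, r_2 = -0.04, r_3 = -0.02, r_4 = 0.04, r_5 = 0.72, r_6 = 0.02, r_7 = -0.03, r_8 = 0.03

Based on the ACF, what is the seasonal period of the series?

The largest autocorrelation is r_5 = 0.72; the remaining lags stay at or below 0.04.
The dominant spike at lag 5 indicates a seasonal period of 5.

5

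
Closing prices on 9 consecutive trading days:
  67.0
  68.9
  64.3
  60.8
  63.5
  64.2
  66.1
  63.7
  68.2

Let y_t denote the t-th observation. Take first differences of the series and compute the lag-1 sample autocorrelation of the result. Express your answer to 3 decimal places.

-0.181

First differences Δy: 1.9, -4.6, -3.5, 2.7, 0.7, 1.9, -2.4, 4.5
Mean of differences = 0.1500
Numerator Σ(Δy_t−Δȳ)(Δy_{t+1}−Δȳ) = -13.4725
Denominator Σ(Δy_t−Δȳ)² = 74.2400
r_1(Δy) = -13.4725 / 74.2400 = -0.181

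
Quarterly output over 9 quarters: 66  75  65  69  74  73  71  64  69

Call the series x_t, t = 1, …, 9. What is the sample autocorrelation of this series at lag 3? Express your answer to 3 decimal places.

-0.132

Mean x̄ = (66 + 75 + 65 + 69 + 74 + 73 + 71 + 64 + 69)/9 = 69.5556
Numerator Σ_{t=1}^{6}(x_t−x̄)(x_{t+3}−x̄) = -16.9259
Denominator Σ(x_t−x̄)² = 128.2222
r_3 = -16.9259 / 128.2222 = -0.132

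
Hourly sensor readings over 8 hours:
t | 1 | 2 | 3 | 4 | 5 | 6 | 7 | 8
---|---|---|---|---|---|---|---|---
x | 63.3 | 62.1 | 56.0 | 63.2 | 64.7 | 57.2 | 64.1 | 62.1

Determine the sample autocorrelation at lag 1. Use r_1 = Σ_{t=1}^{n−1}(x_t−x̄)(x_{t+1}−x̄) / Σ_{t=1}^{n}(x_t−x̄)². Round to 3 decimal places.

-0.405

Mean x̄ = (63.3 + 62.1 + 56.0 + 63.2 + 64.7 + 57.2 + 64.1 + 62.1)/8 = 61.5875
Σ(x_t−x̄)(x_{t+1}−x̄) = (0.8777) + (-2.8636) + (-9.0098) + (5.0189) + (-13.6561) + (-11.0236) + (1.2877) = -29.3689
Denominator Σ(x_t−x̄)² = 72.5288
r_1 = -29.3689 / 72.5288 = -0.405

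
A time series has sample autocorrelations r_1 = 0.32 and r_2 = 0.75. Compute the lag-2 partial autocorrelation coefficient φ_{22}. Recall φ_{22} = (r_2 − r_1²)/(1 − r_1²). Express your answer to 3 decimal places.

φ_{22} = (r_2 − r_1²) / (1 − r_1²)
r_1² = (0.32)² = 0.1024
Numerator = 0.75 − 0.1024 = 0.6476; denominator = 1 − 0.1024 = 0.8976
φ_{22} = 0.6476 / 0.8976 = 0.721

0.721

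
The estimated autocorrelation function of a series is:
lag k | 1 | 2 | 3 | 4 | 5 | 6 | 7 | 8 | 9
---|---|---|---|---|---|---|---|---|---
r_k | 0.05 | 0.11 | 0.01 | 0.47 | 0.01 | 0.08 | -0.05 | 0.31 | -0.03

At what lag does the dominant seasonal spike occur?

4

The largest autocorrelation is r_4 = 0.47, with a weaker echo at lag 8 (0.31); the remaining lags stay at or below 0.11.
The dominant spike at lag 4 indicates a seasonal period of 4.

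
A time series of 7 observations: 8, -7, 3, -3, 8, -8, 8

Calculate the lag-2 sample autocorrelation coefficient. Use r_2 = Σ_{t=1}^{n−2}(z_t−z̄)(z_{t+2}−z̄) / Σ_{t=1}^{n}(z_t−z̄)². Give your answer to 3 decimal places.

0.460

Mean z̄ = (8 − 7 + 3 − 3 + 8 − 8 + 8)/7 = 1.2857
Σ(z_t−z̄)(z_{t+2}−z̄) = (11.5102) + (35.5102) + (11.5102) + (39.7959) + (45.0816) = 143.4082
Denominator Σ(z_t−z̄)² = 311.4286
r_2 = 143.4082 / 311.4286 = 0.460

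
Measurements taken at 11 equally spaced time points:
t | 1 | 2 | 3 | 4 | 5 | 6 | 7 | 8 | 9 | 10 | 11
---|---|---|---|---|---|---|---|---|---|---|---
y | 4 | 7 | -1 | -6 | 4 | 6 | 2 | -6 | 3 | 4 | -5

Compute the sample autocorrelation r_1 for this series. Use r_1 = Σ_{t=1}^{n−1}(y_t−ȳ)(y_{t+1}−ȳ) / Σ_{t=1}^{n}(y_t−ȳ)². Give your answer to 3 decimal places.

Mean ȳ = (4 + 7 − 1 − 6 + 4 + 6 + 2 − 6 + 3 + 4 − 5)/11 = 1.0909
Numerator Σ_{t=1}^{10}(y_t−ȳ)(y_{t+1}−ȳ) = -14.3719
Denominator Σ(y_t−ȳ)² = 230.9091
r_1 = -14.3719 / 230.9091 = -0.062

-0.062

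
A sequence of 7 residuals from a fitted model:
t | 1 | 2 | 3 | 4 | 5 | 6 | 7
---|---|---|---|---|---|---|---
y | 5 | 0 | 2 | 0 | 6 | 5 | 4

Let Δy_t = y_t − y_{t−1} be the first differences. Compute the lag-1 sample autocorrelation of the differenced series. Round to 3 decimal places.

-0.426

First differences Δy: -5, 2, -2, 6, -1, -1
Mean of differences = -0.1667
Numerator Σ(Δy_t−Δȳ)(Δy_{t+1}−Δȳ) = -30.1944
Denominator Σ(Δy_t−Δȳ)² = 70.8333
r_1(Δy) = -30.1944 / 70.8333 = -0.426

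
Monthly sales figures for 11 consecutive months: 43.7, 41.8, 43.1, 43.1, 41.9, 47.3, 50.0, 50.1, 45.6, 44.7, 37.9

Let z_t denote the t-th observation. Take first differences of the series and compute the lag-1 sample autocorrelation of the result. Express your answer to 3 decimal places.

First differences Δz: -1.9, 1.3, 0.0, -1.2, 5.4, 2.7, 0.1, -4.5, -0.9, -6.8
Mean of differences = -0.5800
Numerator Σ(Δz_t−Δz̄)(Δz_{t+1}−Δz̄) = 16.9656
Denominator Σ(Δz_t−Δz̄)² = 107.1360
r_1(Δz) = 16.9656 / 107.1360 = 0.158

0.158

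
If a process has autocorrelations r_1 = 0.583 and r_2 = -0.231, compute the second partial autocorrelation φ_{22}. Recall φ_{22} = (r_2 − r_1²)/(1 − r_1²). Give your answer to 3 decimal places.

-0.865

φ_{22} = (r_2 − r_1²) / (1 − r_1²)
r_1² = (0.583)² = 0.339889
Numerator = -0.231 − 0.3399 = -0.5709; denominator = 1 − 0.3399 = 0.6601
φ_{22} = -0.5709 / 0.6601 = -0.865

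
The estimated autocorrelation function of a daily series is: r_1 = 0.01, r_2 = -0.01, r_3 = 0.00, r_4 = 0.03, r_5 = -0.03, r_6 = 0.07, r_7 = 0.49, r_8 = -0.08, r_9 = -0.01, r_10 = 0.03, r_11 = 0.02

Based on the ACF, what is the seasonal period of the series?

7

The largest autocorrelation is r_7 = 0.49; the remaining lags stay at or below 0.07.
The dominant spike at lag 7 indicates a seasonal period of 7.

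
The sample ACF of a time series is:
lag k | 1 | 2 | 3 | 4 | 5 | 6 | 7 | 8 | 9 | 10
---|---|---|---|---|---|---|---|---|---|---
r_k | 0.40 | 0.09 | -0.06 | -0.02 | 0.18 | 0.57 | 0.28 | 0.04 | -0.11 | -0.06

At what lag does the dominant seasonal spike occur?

The largest autocorrelation is r_6 = 0.57; the remaining lags stay at or below 0.40. The elevated value at lag 1 (0.40), dropping to 0.09 at lag 2, reflects decaying short-term dependence rather than seasonality.
The dominant spike at lag 6 indicates a seasonal period of 6.

6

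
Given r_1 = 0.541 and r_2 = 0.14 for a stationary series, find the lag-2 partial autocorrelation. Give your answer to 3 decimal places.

φ_{22} = (r_2 − r_1²) / (1 − r_1²)
r_1² = (0.541)² = 0.292681
Numerator = 0.14 − 0.2927 = -0.1527; denominator = 1 − 0.2927 = 0.7073
φ_{22} = -0.1527 / 0.7073 = -0.216

-0.216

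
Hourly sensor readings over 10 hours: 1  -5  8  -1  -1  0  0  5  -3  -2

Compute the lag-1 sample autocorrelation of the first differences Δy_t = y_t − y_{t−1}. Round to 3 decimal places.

-0.645

First differences Δy: -6, 13, -9, 0, 1, 0, 5, -8, 1
Mean of differences = -0.3333
Numerator Σ(Δy_t−Δȳ)(Δy_{t+1}−Δȳ) = -242.4444
Denominator Σ(Δy_t−Δȳ)² = 376.0000
r_1(Δy) = -242.4444 / 376.0000 = -0.645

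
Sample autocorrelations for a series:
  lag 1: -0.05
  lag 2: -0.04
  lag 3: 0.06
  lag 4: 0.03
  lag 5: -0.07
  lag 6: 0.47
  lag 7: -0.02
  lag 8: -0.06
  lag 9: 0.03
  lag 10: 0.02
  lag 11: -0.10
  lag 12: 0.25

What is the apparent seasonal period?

6

The largest autocorrelation is r_6 = 0.47, with a weaker echo at lag 12 (0.25); the remaining lags stay at or below 0.06.
The dominant spike at lag 6 indicates a seasonal period of 6.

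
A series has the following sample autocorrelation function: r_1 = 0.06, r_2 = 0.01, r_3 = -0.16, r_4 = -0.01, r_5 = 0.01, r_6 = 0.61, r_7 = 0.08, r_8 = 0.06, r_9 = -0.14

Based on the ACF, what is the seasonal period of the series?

The largest autocorrelation is r_6 = 0.61; the remaining lags stay at or below 0.08.
The dominant spike at lag 6 indicates a seasonal period of 6.

6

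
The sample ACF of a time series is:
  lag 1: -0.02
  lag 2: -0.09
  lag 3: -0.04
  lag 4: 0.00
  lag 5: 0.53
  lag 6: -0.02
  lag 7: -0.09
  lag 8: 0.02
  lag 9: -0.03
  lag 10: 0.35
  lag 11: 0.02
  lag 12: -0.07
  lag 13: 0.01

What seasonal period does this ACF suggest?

The largest autocorrelation is r_5 = 0.53, with a weaker echo at lag 10 (0.35); the remaining lags stay at or below 0.02.
The dominant spike at lag 5 indicates a seasonal period of 5.

5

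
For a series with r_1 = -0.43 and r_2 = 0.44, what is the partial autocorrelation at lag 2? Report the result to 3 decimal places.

φ_{22} = (r_2 − r_1²) / (1 − r_1²)
r_1² = (-0.43)² = 0.1849
Numerator = 0.44 − 0.1849 = 0.2551; denominator = 1 − 0.1849 = 0.8151
φ_{22} = 0.2551 / 0.8151 = 0.313

0.313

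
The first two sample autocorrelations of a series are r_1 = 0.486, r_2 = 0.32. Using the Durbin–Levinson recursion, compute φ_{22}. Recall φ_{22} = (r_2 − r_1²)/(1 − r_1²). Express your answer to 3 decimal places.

0.110

φ_{22} = (r_2 − r_1²) / (1 − r_1²)
r_1² = (0.486)² = 0.236196
Numerator = 0.32 − 0.2362 = 0.0838; denominator = 1 − 0.2362 = 0.7638
φ_{22} = 0.0838 / 0.7638 = 0.110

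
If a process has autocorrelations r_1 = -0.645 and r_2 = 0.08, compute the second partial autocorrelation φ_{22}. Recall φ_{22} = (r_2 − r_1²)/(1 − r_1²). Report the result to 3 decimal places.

-0.575

φ_{22} = (r_2 − r_1²) / (1 − r_1²)
r_1² = (-0.645)² = 0.416025
Numerator = 0.08 − 0.4160 = -0.3360; denominator = 1 − 0.4160 = 0.5840
φ_{22} = -0.3360 / 0.5840 = -0.575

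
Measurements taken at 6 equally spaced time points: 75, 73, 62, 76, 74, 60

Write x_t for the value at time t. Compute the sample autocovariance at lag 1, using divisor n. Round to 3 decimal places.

Mean x̄ = (75 + 73 + 62 + 76 + 74 + 60)/6 = 70.0000
Deviations: 5.0000, 3.0000, -8.0000, 6.0000, 4.0000, -10.0000
Σ_{t=1}^{5}(x_t−x̄)(x_{t+1}−x̄) = -73.0000
γ_1 = -73.0000 / 6 = -12.167

-12.167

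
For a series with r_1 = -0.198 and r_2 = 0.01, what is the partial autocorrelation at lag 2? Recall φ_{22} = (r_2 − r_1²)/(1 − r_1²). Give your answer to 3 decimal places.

φ_{22} = (r_2 − r_1²) / (1 − r_1²)
r_1² = (-0.198)² = 0.039204
Numerator = 0.01 − 0.0392 = -0.0292; denominator = 1 − 0.0392 = 0.9608
φ_{22} = -0.0292 / 0.9608 = -0.030

-0.030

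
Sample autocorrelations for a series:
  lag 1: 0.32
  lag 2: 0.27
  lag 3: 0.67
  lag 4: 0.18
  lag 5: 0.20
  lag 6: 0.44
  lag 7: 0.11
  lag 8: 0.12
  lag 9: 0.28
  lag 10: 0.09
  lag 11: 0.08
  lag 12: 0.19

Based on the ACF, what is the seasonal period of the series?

The largest autocorrelation is r_3 = 0.67, with a weaker echo at lag 6 (0.44); the remaining lags stay at or below 0.32. The elevated value at lag 1 (0.32), dropping to 0.27 at lag 2, reflects decaying short-term dependence rather than seasonality.
The dominant spike at lag 3 indicates a seasonal period of 3.

3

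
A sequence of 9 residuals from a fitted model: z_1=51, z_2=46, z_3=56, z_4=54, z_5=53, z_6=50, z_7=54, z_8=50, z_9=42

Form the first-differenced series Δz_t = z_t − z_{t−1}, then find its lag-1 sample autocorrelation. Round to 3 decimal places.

First differences Δz: -5, 10, -2, -1, -3, 4, -4, -8
Mean of differences = -1.1250
Numerator Σ(Δz_t−Δz̄)(Δz_{t+1}−Δz̄) = -57.7656
Denominator Σ(Δz_t−Δz̄)² = 224.8750
r_1(Δz) = -57.7656 / 224.8750 = -0.257

-0.257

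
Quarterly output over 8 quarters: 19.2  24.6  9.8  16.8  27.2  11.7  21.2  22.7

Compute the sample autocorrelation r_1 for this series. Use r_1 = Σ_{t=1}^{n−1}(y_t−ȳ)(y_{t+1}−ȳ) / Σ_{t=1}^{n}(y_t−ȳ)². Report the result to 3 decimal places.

-0.445

Mean ȳ = (19.2 + 24.6 + 9.8 + 16.8 + 27.2 + 11.7 + 21.2 + 22.7)/8 = 19.1500
Deviations from mean: 0.0500, 5.4500, -9.3500, -2.3500, 8.0500, -7.4500, 2.0500, 3.5500
Numerator Σ_{t=1}^{7}(y_t−ȳ)(y_{t+1}−ȳ) = -115.5975
Denominator Σ(y_t−ȳ)² = 259.7600
r_1 = -115.5975 / 259.7600 = -0.445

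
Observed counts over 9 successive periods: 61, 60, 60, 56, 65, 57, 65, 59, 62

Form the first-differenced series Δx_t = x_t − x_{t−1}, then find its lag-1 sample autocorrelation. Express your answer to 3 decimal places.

-0.878

First differences Δx: -1, 0, -4, 9, -8, 8, -6, 3
Mean of differences = 0.1250
Numerator Σ(Δx_t−Δx̄)(Δx_{t+1}−Δx̄) = -237.8906
Denominator Σ(Δx_t−Δx̄)² = 270.8750
r_1(Δx) = -237.8906 / 270.8750 = -0.878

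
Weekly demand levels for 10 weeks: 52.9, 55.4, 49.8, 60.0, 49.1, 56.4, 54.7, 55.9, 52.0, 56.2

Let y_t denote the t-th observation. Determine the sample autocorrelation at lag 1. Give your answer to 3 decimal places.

-0.802

Mean ȳ = (52.9 + 55.4 + 49.8 + 60.0 + 49.1 + 56.4 + 54.7 + 55.9 + 52.0 + 56.2)/10 = 54.2400
Numerator Σ_{t=1}^{9}(y_t−ȳ)(y_{t+1}−ȳ) = -79.3396
Denominator Σ(y_t−ȳ)² = 98.9440
r_1 = -79.3396 / 98.9440 = -0.802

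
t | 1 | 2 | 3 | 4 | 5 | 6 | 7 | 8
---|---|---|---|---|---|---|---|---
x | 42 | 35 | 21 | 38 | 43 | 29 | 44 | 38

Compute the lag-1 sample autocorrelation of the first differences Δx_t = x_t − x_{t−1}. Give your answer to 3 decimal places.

-0.414

First differences Δx: -7, -14, 17, 5, -14, 15, -6
Mean of differences = -0.5714
Numerator Σ(Δx_t−Δx̄)(Δx_{t+1}−Δx̄) = -420.1837
Denominator Σ(Δx_t−Δx̄)² = 1013.7143
r_1(Δx) = -420.1837 / 1013.7143 = -0.414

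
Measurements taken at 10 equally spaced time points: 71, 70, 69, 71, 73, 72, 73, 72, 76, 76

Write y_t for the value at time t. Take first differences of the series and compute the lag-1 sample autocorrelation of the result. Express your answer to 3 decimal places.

First differences Δy: -1, -1, 2, 2, -1, 1, -1, 4, 0
Mean of differences = 0.5556
Numerator Σ(Δy_t−Δȳ)(Δy_{t+1}−Δȳ) = -8.6420
Denominator Σ(Δy_t−Δȳ)² = 26.2222
r_1(Δy) = -8.6420 / 26.2222 = -0.330

-0.330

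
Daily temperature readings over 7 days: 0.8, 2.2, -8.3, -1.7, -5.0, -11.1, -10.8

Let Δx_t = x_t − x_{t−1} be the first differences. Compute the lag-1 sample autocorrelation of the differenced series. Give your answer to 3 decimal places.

First differences Δx: 1.4, -10.5, 6.6, -3.3, -6.1, 0.3
Mean of differences = -1.9333
Numerator Σ(Δx_t−Δx̄)(Δx_{t+1}−Δx̄) = -116.9311
Denominator Σ(Δx_t−Δx̄)² = 181.5333
r_1(Δx) = -116.9311 / 181.5333 = -0.644

-0.644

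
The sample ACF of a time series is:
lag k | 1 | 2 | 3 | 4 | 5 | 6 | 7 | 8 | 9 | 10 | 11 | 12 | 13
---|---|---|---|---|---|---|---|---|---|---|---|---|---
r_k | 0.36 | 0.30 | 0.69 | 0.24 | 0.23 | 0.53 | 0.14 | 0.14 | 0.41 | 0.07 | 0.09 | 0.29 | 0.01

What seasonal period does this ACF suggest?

The largest autocorrelation is r_3 = 0.69, with weaker echoes at lags 6 (0.53) and 9 (0.41); the remaining lags stay at or below 0.36. The elevated value at lag 1 (0.36), dropping to 0.30 at lag 2, reflects decaying short-term dependence rather than seasonality.
The dominant spike at lag 3 indicates a seasonal period of 3.

3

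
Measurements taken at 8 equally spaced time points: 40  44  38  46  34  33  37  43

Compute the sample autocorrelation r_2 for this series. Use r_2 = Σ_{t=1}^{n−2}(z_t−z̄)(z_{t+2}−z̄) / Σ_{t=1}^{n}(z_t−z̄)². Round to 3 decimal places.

-0.099

Mean z̄ = (40 + 44 + 38 + 46 + 34 + 33 + 37 + 43)/8 = 39.3750
Numerator Σ_{t=1}^{6}(z_t−z̄)(z_{t+2}−z̄) = -15.4063
Denominator Σ(z_t−z̄)² = 155.8750
r_2 = -15.4063 / 155.8750 = -0.099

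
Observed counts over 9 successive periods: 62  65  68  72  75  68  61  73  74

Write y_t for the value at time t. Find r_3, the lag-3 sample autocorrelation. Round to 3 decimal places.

Mean ȳ = (62 + 65 + 68 + 72 + 75 + 68 + 61 + 73 + 74)/9 = 68.6667
Σ(y_t−ȳ)(y_{t+3}−ȳ) = (-22.2222) + (-23.2222) + (0.4444) + (-25.5556) + (27.4444) + (-3.5556) = -46.6667
Denominator Σ(y_t−ȳ)² = 216.0000
r_3 = -46.6667 / 216.0000 = -0.216

-0.216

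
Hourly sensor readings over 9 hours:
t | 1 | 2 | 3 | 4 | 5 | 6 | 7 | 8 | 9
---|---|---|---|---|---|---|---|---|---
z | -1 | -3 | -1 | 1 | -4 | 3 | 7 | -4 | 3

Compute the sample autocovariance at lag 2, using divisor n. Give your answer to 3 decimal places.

Mean z̄ = (-1 − 3 − 1 + 1 − 4 + 3 + 7 − 4 + 3)/9 = 0.1111
Σ_{t=1}^{7}(z_t−z̄)(z_{t+2}−z̄) = -14.6914
γ_2 = -14.6914 / 9 = -1.632

-1.632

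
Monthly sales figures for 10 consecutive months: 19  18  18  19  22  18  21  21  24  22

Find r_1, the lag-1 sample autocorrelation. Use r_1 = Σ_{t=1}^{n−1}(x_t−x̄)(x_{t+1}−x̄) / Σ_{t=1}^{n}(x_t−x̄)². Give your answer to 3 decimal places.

Mean x̄ = (19 + 18 + 18 + 19 + 22 + 18 + 21 + 21 + 24 + 22)/10 = 20.2000
Numerator Σ_{t=1}^{9}(x_t−x̄)(x_{t+1}−x̄) = 12.7600
Denominator Σ(x_t−x̄)² = 39.6000
r_1 = 12.7600 / 39.6000 = 0.322

0.322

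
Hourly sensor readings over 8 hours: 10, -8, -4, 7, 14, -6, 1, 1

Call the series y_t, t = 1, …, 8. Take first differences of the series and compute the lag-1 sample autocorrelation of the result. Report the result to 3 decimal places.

-0.233

First differences Δy: -18, 4, 11, 7, -20, 7, 0
Mean of differences = -1.2857
Numerator Σ(Δy_t−Δȳ)(Δy_{t+1}−Δȳ) = -221.0816
Denominator Σ(Δy_t−Δȳ)² = 947.4286
r_1(Δy) = -221.0816 / 947.4286 = -0.233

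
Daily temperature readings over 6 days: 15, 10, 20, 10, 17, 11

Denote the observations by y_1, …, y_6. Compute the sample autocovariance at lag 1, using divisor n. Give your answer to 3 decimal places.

Mean ȳ = (15 + 10 + 20 + 10 + 17 + 11)/6 = 13.8333
Deviations: 1.1667, -3.8333, 6.1667, -3.8333, 3.1667, -2.8333
Σ_{t=1}^{5}(y_t−ȳ)(y_{t+1}−ȳ) = -72.8611
γ_1 = -72.8611 / 6 = -12.144

-12.144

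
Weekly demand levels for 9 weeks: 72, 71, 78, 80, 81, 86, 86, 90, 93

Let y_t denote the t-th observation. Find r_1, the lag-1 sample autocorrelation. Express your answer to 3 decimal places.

Mean ȳ = (72 + 71 + 78 + 80 + 81 + 86 + 86 + 90 + 93)/9 = 81.8889
Numerator Σ_{t=1}^{8}(y_t−ȳ)(y_{t+1}−ȳ) = 295.7654
Denominator Σ(y_t−ȳ)² = 458.8889
r_1 = 295.7654 / 458.8889 = 0.645

0.645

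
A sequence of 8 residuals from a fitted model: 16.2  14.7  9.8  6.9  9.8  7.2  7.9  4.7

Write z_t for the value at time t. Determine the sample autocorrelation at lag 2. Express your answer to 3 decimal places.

Mean z̄ = (16.2 + 14.7 + 9.8 + 6.9 + 9.8 + 7.2 + 7.9 + 4.7)/8 = 9.6500
Deviations from mean: 6.5500, 5.0500, 0.1500, -2.7500, 0.1500, -2.4500, -1.7500, -4.9500
Numerator Σ_{t=1}^{6}(z_t−z̄)(z_{t+2}−z̄) = 5.7200
Denominator Σ(z_t−z̄)² = 109.5800
r_2 = 5.7200 / 109.5800 = 0.052

0.052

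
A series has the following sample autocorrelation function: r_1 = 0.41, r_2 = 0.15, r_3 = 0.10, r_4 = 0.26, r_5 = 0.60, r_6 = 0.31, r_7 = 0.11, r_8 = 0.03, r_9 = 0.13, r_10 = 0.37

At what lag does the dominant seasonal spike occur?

5

The largest autocorrelation is r_5 = 0.60; the remaining lags stay at or below 0.41. The elevated value at lag 1 (0.41), dropping to 0.15 at lag 2, reflects decaying short-term dependence rather than seasonality.
The dominant spike at lag 5 indicates a seasonal period of 5.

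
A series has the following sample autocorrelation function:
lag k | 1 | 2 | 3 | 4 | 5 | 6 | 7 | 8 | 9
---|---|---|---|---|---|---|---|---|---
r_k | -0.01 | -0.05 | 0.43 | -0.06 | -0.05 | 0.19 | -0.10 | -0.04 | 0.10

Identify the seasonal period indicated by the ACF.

The largest autocorrelation is r_3 = 0.43, with a weaker echo at lag 6 (0.19); the remaining lags stay at or below 0.10.
The dominant spike at lag 3 indicates a seasonal period of 3.

3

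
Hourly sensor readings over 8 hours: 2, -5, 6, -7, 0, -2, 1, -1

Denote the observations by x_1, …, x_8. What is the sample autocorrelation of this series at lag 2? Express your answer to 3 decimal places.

0.516

Mean x̄ = (2 − 5 + 6 − 7 + 0 − 2 + 1 − 1)/8 = -0.7500
Deviations from mean: 2.7500, -4.2500, 6.7500, -6.2500, 0.7500, -1.2500, 1.7500, -0.2500
Numerator Σ_{t=1}^{6}(x_t−x̄)(x_{t+2}−x̄) = 59.6250
Denominator Σ(x_t−x̄)² = 115.5000
r_2 = 59.6250 / 115.5000 = 0.516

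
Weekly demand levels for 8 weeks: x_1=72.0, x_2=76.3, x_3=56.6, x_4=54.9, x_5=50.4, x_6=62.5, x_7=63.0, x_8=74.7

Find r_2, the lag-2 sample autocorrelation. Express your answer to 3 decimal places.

-0.100

Mean x̄ = (72.0 + 76.3 + 56.6 + 54.9 + 50.4 + 62.5 + 63.0 + 74.7)/8 = 63.8000
Deviations from mean: 8.2000, 12.5000, -7.2000, -8.9000, -13.4000, -1.3000, -0.8000, 10.9000
Σ(x_t−x̄)(x_{t+2}−x̄) = (-59.0400) + (-111.2500) + (96.4800) + (11.5700) + (10.7200) + (-14.1700) = -65.6900
Denominator Σ(x_t−x̄)² = 655.2400
r_2 = -65.6900 / 655.2400 = -0.100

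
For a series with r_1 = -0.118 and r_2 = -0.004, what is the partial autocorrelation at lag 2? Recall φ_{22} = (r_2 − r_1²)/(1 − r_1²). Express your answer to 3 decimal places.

φ_{22} = (r_2 − r_1²) / (1 − r_1²)
r_1² = (-0.118)² = 0.013924
Numerator = -0.004 − 0.0139 = -0.0179; denominator = 1 − 0.0139 = 0.9861
φ_{22} = -0.0179 / 0.9861 = -0.018

-0.018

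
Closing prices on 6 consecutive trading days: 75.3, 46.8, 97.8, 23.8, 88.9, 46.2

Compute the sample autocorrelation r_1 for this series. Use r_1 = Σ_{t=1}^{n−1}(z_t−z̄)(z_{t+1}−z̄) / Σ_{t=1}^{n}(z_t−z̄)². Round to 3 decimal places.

Mean z̄ = (75.3 + 46.8 + 97.8 + 23.8 + 88.9 + 46.2)/6 = 63.1333
Deviations from mean: 12.1667, -16.3333, 34.6667, -39.3333, 25.7667, -16.9333
Numerator Σ_{t=1}^{5}(z_t−z̄)(z_{t+1}−z̄) = -3578.3044
Denominator Σ(z_t−z̄)² = 4114.3533
r_1 = -3578.3044 / 4114.3533 = -0.870

-0.870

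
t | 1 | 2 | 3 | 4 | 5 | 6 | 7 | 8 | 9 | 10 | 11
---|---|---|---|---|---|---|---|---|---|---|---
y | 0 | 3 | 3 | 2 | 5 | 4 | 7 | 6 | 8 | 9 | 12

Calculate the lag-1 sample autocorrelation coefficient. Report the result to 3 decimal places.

Mean ȳ = (0 + 3 + 3 + 2 + 5 + 4 + 7 + 6 + 8 + 9 + 12)/11 = 5.3636
Numerator Σ_{t=1}^{10}(y_t−ȳ)(y_{t+1}−ȳ) = 62.1405
Denominator Σ(y_t−ȳ)² = 120.5455
r_1 = 62.1405 / 120.5455 = 0.515

0.515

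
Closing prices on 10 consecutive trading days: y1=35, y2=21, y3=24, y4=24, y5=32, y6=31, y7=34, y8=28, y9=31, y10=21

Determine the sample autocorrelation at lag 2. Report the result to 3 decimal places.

Mean ȳ = (35 + 21 + 24 + 24 + 32 + 31 + 34 + 28 + 31 + 21)/10 = 28.1000
Numerator Σ_{t=1}^{8}(y_t−ȳ)(y_{t+2}−ȳ) = 13.4800
Denominator Σ(y_t−ȳ)² = 248.9000
r_2 = 13.4800 / 248.9000 = 0.054

0.054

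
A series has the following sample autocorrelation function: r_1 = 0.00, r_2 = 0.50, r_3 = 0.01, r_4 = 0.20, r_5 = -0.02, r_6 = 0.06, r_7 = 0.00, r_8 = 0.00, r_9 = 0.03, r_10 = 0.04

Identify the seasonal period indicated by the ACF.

The largest autocorrelation is r_2 = 0.50, with a weaker echo at lag 4 (0.20); the remaining lags stay at or below 0.06.
The dominant spike at lag 2 indicates a seasonal period of 2.

2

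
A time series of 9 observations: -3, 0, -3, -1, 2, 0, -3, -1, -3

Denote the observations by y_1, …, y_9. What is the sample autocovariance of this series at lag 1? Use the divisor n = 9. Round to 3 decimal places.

Mean ȳ = (-3 + 0 − 3 − 1 + 2 + 0 − 3 − 1 − 3)/9 = -1.3333
Σ_{t=1}^{8}(y_t−ȳ)(y_{t+1}−ȳ) = -2.7778
γ_1 = -2.7778 / 9 = -0.309

-0.309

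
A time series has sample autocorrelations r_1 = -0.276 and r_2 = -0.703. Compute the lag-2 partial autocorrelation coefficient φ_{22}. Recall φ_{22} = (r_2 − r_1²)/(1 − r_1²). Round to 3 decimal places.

φ_{22} = (r_2 − r_1²) / (1 − r_1²)
r_1² = (-0.276)² = 0.076176
Numerator = -0.703 − 0.0762 = -0.7792; denominator = 1 − 0.0762 = 0.9238
φ_{22} = -0.7792 / 0.9238 = -0.843

-0.843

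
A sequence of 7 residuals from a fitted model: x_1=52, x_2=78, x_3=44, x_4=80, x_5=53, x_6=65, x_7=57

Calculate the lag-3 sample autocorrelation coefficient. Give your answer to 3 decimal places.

-0.409

Mean x̄ = (52 + 78 + 44 + 80 + 53 + 65 + 57)/7 = 61.2857
Deviations from mean: -9.2857, 16.7143, -17.2857, 18.7143, -8.2857, 3.7143, -4.2857
Σ(x_t−x̄)(x_{t+3}−x̄) = (-173.7755) + (-138.4898) + (-64.2041) + (-80.2041) = -456.6735
Denominator Σ(x_t−x̄)² = 1115.4286
r_3 = -456.6735 / 1115.4286 = -0.409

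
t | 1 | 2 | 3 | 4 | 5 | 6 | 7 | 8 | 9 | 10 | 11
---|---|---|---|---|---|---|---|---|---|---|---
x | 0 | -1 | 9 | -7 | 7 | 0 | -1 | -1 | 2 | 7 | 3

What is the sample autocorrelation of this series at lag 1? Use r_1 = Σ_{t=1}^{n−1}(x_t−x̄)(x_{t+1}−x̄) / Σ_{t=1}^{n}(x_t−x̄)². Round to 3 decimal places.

Mean x̄ = (0 − 1 + 9 − 7 + 7 + 0 − 1 − 1 + 2 + 7 + 3)/11 = 1.6364
Numerator Σ_{t=1}^{10}(x_t−x̄)(x_{t+1}−x̄) = -114.2231
Denominator Σ(x_t−x̄)² = 214.5455
r_1 = -114.2231 / 214.5455 = -0.532

-0.532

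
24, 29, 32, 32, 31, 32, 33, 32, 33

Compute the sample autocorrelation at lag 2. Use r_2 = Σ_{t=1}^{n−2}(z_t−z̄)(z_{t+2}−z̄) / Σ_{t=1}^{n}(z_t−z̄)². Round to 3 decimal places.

-0.038

Mean z̄ = (24 + 29 + 32 + 32 + 31 + 32 + 33 + 32 + 33)/9 = 30.8889
Σ(z_t−z̄)(z_{t+2}−z̄) = (-7.6543) + (-2.0988) + (0.1235) + (1.2346) + (0.2346) + (1.2346) + (4.4568) = -2.4691
Denominator Σ(z_t−z̄)² = 64.8889
r_2 = -2.4691 / 64.8889 = -0.038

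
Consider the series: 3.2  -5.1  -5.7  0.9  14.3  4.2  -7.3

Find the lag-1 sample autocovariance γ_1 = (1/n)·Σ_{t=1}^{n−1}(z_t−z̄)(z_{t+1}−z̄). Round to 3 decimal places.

Mean z̄ = (3.2 − 5.1 − 5.7 + 0.9 + 14.3 + 4.2 − 7.3)/7 = 0.6429
Deviations: 2.5571, -5.7429, -6.3429, 0.2571, 13.6571, 3.5571, -7.9429
Σ_{t=1}^{6}(z_t−z̄)(z_{t+1}−z̄) = 43.9482
γ_1 = 43.9482 / 7 = 6.278

6.278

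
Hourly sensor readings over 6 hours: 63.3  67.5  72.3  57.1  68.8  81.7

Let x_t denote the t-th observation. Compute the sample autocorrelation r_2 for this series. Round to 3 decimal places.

Mean x̄ = (63.3 + 67.5 + 72.3 + 57.1 + 68.8 + 81.7)/6 = 68.4500
Deviations from mean: -5.1500, -0.9500, 3.8500, -11.3500, 0.3500, 13.2500
Numerator Σ_{t=1}^{4}(x_t−x̄)(x_{t+2}−x̄) = -158.0850
Denominator Σ(x_t−x̄)² = 346.7550
r_2 = -158.0850 / 346.7550 = -0.456

-0.456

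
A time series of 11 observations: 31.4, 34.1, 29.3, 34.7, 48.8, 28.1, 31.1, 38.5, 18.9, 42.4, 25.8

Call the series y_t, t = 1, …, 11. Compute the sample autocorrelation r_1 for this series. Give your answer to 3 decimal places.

-0.512

Mean ȳ = (31.4 + 34.1 + 29.3 + 34.7 + 48.8 + 28.1 + 31.1 + 38.5 + 18.9 + 42.4 + 25.8)/11 = 33.0091
Numerator Σ_{t=1}^{10}(y_t−ȳ)(y_{t+1}−ȳ) = -341.6710
Denominator Σ(y_t−ȳ)² = 666.8691
r_1 = -341.6710 / 666.8691 = -0.512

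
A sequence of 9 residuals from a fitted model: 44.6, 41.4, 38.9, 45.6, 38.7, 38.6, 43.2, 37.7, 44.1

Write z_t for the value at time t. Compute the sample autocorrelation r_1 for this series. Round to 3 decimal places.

-0.488

Mean z̄ = (44.6 + 41.4 + 38.9 + 45.6 + 38.7 + 38.6 + 43.2 + 37.7 + 44.1)/9 = 41.4222
Numerator Σ_{t=1}^{8}(z_t−z̄)(z_{t+1}−z̄) = -35.8438
Denominator Σ(z_t−z̄)² = 73.4756
r_1 = -35.8438 / 73.4756 = -0.488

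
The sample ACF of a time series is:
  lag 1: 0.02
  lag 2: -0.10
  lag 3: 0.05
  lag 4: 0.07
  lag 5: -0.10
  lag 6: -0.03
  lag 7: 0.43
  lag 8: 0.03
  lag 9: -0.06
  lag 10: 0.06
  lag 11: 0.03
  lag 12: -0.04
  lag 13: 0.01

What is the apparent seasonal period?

7

The largest autocorrelation is r_7 = 0.43; the remaining lags stay at or below 0.07.
The dominant spike at lag 7 indicates a seasonal period of 7.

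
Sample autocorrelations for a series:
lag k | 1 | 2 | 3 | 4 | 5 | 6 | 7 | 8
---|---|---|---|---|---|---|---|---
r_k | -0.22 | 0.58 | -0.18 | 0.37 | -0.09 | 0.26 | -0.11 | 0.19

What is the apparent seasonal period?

2

The largest autocorrelation is r_2 = 0.58, with weaker echoes at lags 4 (0.37), 6 (0.26) and 8 (0.19); the remaining lags stay at or below -0.09.
The dominant spike at lag 2 indicates a seasonal period of 2.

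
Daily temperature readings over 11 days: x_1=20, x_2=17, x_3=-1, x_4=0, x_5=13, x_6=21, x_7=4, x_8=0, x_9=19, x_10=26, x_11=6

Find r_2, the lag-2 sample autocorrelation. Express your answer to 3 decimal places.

-0.708

Mean x̄ = (20 + 17 − 1 + 0 + 13 + 21 + 4 + 0 + 19 + 26 + 6)/11 = 11.3636
Numerator Σ_{t=1}^{9}(x_t−x̄)(x_{t+2}−x̄) = -685.6281
Denominator Σ(x_t−x̄)² = 968.5455
r_2 = -685.6281 / 968.5455 = -0.708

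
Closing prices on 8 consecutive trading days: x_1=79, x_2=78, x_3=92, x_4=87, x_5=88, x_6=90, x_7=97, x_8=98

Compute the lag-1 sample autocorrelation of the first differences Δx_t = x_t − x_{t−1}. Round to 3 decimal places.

-0.554

First differences Δx: -1, 14, -5, 1, 2, 7, 1
Mean of differences = 2.7143
Numerator Σ(Δx_t−Δx̄)(Δx_{t+1}−Δx̄) = -124.9388
Denominator Σ(Δx_t−Δx̄)² = 225.4286
r_1(Δx) = -124.9388 / 225.4286 = -0.554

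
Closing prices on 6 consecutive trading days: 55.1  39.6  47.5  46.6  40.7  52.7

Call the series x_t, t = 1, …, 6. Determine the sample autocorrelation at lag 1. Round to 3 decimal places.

-0.502

Mean x̄ = (55.1 + 39.6 + 47.5 + 46.6 + 40.7 + 52.7)/6 = 47.0333
Deviations from mean: 8.0667, -7.4333, 0.4667, -0.4333, -6.3333, 5.6667
Numerator Σ_{t=1}^{5}(x_t−x̄)(x_{t+1}−x̄) = -96.7778
Denominator Σ(x_t−x̄)² = 192.9533
r_1 = -96.7778 / 192.9533 = -0.502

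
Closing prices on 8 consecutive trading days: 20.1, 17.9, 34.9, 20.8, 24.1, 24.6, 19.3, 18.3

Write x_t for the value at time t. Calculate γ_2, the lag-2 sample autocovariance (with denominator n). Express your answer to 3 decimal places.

-2.451

Mean x̄ = (20.1 + 17.9 + 34.9 + 20.8 + 24.1 + 24.6 + 19.3 + 18.3)/8 = 22.5000
Deviations: -2.4000, -4.6000, 12.4000, -1.7000, 1.6000, 2.1000, -3.2000, -4.2000
Σ_{t=1}^{6}(x_t−x̄)(x_{t+2}−x̄) = -19.6100
γ_2 = -19.6100 / 8 = -2.451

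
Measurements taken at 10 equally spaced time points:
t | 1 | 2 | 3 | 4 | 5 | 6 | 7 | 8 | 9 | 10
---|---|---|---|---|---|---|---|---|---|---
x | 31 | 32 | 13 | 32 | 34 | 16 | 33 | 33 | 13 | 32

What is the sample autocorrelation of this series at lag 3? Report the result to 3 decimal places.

0.642

Mean x̄ = (31 + 32 + 13 + 32 + 34 + 16 + 33 + 33 + 13 + 32)/10 = 26.9000
Σ(x_t−x̄)(x_{t+3}−x̄) = (20.9100) + (36.2100) + (151.5100) + (31.1100) + (43.3100) + (151.5100) + (31.1100) = 465.6700
Denominator Σ(x_t−x̄)² = 724.9000
r_3 = 465.6700 / 724.9000 = 0.642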